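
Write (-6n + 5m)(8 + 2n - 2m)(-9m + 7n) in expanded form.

(-6n + 5m)(8 + 2n - 2m)(-9m + 7n)
= (-48n - 12n² + 12mn + 40m + 10mn - 10m²)(-9m + 7n)    [distributive law]
= (-48n - 12n² + 22mn + 40m - 10m²)(-9m + 7n)    [combine like terms]
= 432mn - 336n² + 108mn² - 84n³ - 198m²n + 154mn² - 360m² + 280mn + 90m³ - 70m²n    [distributive law]
= 712mn - 336n² + 262mn² - 84n³ - 268m²n - 360m² + 90m³    [combine like terms]

712mn - 336n² + 262mn² - 84n³ - 268m²n - 360m² + 90m³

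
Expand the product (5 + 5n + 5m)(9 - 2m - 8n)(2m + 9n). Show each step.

90m + 405n + 70m² + 325mn + 45n² - 190m²n - 530mn² - 360n³ - 20m³

(5 + 5n + 5m)(9 - 2m - 8n)(2m + 9n)
= (45 - 10m - 40n + 45n - 10mn - 40n² + 45m - 10m² - 40mn)(2m + 9n)    [distributive law]
= (45 + 35m + 5n - 50mn - 40n² - 10m²)(2m + 9n)    [combine like terms]
= 90m + 405n + 70m² + 315mn + 10mn + 45n² - 100m²n - 450mn² - 80mn² - 360n³ - 20m³ - 90m²n    [distributive law]
= 90m + 405n + 70m² + 325mn + 45n² - 190m²n - 530mn² - 360n³ - 20m³    [combine like terms]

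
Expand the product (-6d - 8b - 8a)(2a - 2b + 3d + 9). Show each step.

(-6d - 8b - 8a)(2a - 2b + 3d + 9)
= -12ad + 12bd - 18d^2 - 54d - 16ab + 16b^2 - 24bd - 72b - 16a^2 + 16ab - 24ad - 72a    [distributive law]
= -36ad - 12bd - 18d^2 - 54d + 16b^2 - 72b - 16a^2 - 72a    [combine like terms]

-36ad - 12bd - 18d^2 - 54d + 16b^2 - 72b - 16a^2 - 72a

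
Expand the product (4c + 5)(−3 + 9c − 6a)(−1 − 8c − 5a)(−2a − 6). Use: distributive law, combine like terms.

(4c + 5)(−3 + 9c − 6a)(−1 − 8c − 5a)(−2a − 6)
= (−12c + 36c² − 24ac − 15 + 45c − 30a)(−1 − 8c − 5a)(−2a − 6)    [distributive law]
= (33c + 36c² − 24ac − 15 − 30a)(−1 − 8c − 5a)(−2a − 6)    [combine like terms]
= (−33c − 264c² − 165ac − 36c² − 288c³ − 180ac² + 24ac + 192ac² + 120a²c + 15 + 120c + 75a + 30a + 240ac + 150a²)(−2a − 6)    [distributive law]
= (87c − 300c² + 99ac − 288c³ + 12ac² + 120a²c + 15 + 105a + 150a²)(−2a − 6)    [combine like terms]
= −174ac − 522c + 600ac² + 1800c² − 198a²c − 594ac + 576ac³ + 1728c³ − 24a²c² − 72ac² − 240a³c − 720a²c − 30a − 90 − 210a² − 630a − 300a³ − 900a²    [distributive law]
= −768ac − 522c + 528ac² + 1800c² − 918a²c + 576ac³ + 1728c³ − 24a²c² − 240a³c − 660a − 90 − 1110a² − 300a³    [combine like terms]

−768ac − 522c + 528ac² + 1800c² − 918a²c + 576ac³ + 1728c³ − 24a²c² − 240a³c − 660a − 90 − 1110a² − 300a³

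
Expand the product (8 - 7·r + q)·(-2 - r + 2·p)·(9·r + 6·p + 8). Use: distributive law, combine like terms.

-96·r + 32·p - 128 + 110·r^2 + 68·p·r + 96·p^2 + 63·r^3 - 84·p·r^2 - 84·p^2·r - 26·q·r + 4·p·q - 16·q - 9·q·r^2 + 12·p·q·r + 12·p^2·q

(8 - 7·r + q)·(-2 - r + 2·p)·(9·r + 6·p + 8)
= (-16 - 8·r + 16·p + 14·r + 7·r^2 - 14·p·r - 2·q - q·r + 2·p·q)·(9·r + 6·p + 8)    [distributive law]
= (-16 + 6·r + 16·p + 7·r^2 - 14·p·r - 2·q - q·r + 2·p·q)·(9·r + 6·p + 8)    [combine like terms]
= -144·r - 96·p - 128 + 54·r^2 + 36·p·r + 48·r + 144·p·r + 96·p^2 + 128·p + 63·r^3 + 42·p·r^2 + 56·r^2 - 126·p·r^2 - 84·p^2·r - 112·p·r - 18·q·r - 12·p·q - 16·q - 9·q·r^2 - 6·p·q·r - 8·q·r + 18·p·q·r + 12·p^2·q + 16·p·q    [distributive law]
= -96·r + 32·p - 128 + 110·r^2 + 68·p·r + 96·p^2 + 63·r^3 - 84·p·r^2 - 84·p^2·r - 26·q·r + 4·p·q - 16·q - 9·q·r^2 + 12·p·q·r + 12·p^2·q    [combine like terms]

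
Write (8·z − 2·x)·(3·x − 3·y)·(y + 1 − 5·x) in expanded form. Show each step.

144·x·y·z + 24·x·z − 120·x^2·z − 24·y^2·z − 24·y·z − 36·x^2·y − 6·x^2 + 30·x^3 + 6·x·y^2 + 6·x·y

(8·z − 2·x)·(3·x − 3·y)·(y + 1 − 5·x)
= (24·x·z − 24·y·z − 6·x^2 + 6·x·y)·(y + 1 − 5·x)    [distributive law]
= 24·x·y·z + 24·x·z − 120·x^2·z − 24·y^2·z − 24·y·z + 120·x·y·z − 6·x^2·y − 6·x^2 + 30·x^3 + 6·x·y^2 + 6·x·y − 30·x^2·y    [distributive law]
= 144·x·y·z + 24·x·z − 120·x^2·z − 24·y^2·z − 24·y·z − 36·x^2·y − 6·x^2 + 30·x^3 + 6·x·y^2 + 6·x·y    [combine like terms]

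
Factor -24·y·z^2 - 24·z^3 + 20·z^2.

-24·y·z^2 - 24·z^3 + 20·z^2
= 4(-6·y·z^2 - 6·z^3 + 5·z^2)    [factor out 4]
= 4·z^2(-6·y - 6·z + 5)    [factor out z^2]

4·z^2(-6·y - 6·z + 5)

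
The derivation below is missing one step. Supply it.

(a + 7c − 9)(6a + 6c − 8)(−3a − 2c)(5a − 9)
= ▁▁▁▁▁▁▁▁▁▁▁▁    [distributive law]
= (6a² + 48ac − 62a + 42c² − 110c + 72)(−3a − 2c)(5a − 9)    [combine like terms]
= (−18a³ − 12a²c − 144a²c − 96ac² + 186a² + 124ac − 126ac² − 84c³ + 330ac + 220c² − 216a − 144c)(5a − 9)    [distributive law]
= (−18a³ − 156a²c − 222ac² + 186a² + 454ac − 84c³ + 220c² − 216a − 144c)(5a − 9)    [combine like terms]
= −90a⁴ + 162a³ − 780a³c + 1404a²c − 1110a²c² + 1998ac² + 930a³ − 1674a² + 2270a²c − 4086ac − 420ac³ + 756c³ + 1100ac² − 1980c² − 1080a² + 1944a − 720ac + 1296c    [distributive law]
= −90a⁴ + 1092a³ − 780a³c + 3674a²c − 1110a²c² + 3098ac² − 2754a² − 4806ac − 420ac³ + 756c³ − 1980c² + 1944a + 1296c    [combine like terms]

Applying distributive law to the line above:

(6a² + 6ac − 8a + 42ac + 42c² − 56c − 54a − 54c + 72)(−3a − 2c)(5a − 9)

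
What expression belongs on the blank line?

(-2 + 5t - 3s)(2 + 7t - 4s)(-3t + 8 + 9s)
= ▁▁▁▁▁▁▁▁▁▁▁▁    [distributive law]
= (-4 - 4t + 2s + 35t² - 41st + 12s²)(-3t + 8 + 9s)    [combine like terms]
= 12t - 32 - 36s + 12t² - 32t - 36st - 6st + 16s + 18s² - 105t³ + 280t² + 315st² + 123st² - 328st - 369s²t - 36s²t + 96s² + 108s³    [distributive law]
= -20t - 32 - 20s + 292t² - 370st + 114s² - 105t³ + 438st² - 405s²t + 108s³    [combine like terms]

After distributive law, the bracketed line is:

(-4 - 14t + 8s + 10t + 35t² - 20st - 6s - 21st + 12s²)(-3t + 8 + 9s)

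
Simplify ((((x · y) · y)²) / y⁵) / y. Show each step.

((((x · y) · y)²) / y⁵) / y
= ((((x · y)²) · (y²)) / y⁵) / y    [power of a product]
= ((((x²) · (y²)) · (y²)) / y⁵) / y    [power of a product]
= x²y⁻²    [quotient of powers; product of powers]

x²y⁻²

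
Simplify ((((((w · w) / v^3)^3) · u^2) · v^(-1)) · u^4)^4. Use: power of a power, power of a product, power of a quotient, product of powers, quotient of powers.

u^24v^(-40)w^24

((((((w · w) / v^3)^3) · u^2) · v^(-1)) · u^4)^4
= ((((((w · w) / v^3)^3) · u^2) · v^(-1))^4) · ((u^4)^4)    [power of a product]
= ((((((w · w) / v^3)^3) · u^2)^4) · ((v^(-1))^4)) · ((u^4)^4)    [power of a product]
= ((((((w · w) / v^3)^3)^4) · ((u^2)^4)) · ((v^(-1))^4)) · ((u^4)^4)    [power of a product]
= (((((w · w) / v^3)^12) · ((u^2)^4)) · ((v^(-1))^4)) · ((u^4)^4)    [power of a power]
= (((((w · w)^12) / ((v^3)^12)) · ((u^2)^4)) · ((v^(-1))^4)) · ((u^4)^4)    [power of a quotient]
= (((((w^12) · (w^12)) / ((v^3)^12)) · ((u^2)^4)) · ((v^(-1))^4)) · ((u^4)^4)    [power of a product]
= (((w^24 / ((v^3)^12)) · ((u^2)^4)) · ((v^(-1))^4)) · ((u^4)^4)    [product of powers]
= (((w^24 / v^36) · ((u^2)^4)) · ((v^(-1))^4)) · ((u^4)^4)    [power of a power]
= (((w^24 / v^36) · u^8) · ((v^(-1))^4)) · ((u^4)^4)    [power of a power]
= (((w^24 / v^36) · u^8) · v^(-4)) · ((u^4)^4)    [power of a power]
= (((w^24 / v^36) · u^8) · v^(-4)) · u^16    [power of a power]
= u^24v^(-40)w^24    [quotient of powers; product of powers]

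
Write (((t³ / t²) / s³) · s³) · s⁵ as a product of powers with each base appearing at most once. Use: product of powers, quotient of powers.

(((t³ / t²) / s³) · s³) · s⁵
= ((t / s³) · s³) · s⁵    [quotient of powers]
= s⁵t    [quotient of powers; product of powers]

s⁵t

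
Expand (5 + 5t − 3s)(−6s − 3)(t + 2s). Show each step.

(5 + 5t − 3s)(−6s − 3)(t + 2s)
= (−30s − 15 − 30st − 15t + 18s^2 + 9s)(t + 2s)    [distributive law]
= (−21s − 15 − 30st − 15t + 18s^2)(t + 2s)    [combine like terms]
= −21st − 42s^2 − 15t − 30s − 30st^2 − 60s^2t − 15t^2 − 30st + 18s^2t + 36s^3    [distributive law]
= −51st − 42s^2 − 15t − 30s − 30st^2 − 42s^2t − 15t^2 + 36s^3    [combine like terms]

−51st − 42s^2 − 15t − 30s − 30st^2 − 42s^2t − 15t^2 + 36s^3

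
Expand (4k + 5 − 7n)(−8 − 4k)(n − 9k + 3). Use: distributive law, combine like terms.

(4k + 5 − 7n)(−8 − 4k)(n − 9k + 3)
= (−32k − 16k² − 40 − 20k + 56n + 28kn)(n − 9k + 3)    [distributive law]
= (−52k − 16k² − 40 + 56n + 28kn)(n − 9k + 3)    [combine like terms]
= −52kn + 468k² − 156k − 16k²n + 144k³ − 48k² − 40n + 360k − 120 + 56n² − 504kn + 168n + 28kn² − 252k²n + 84kn    [distributive law]
= −472kn + 420k² + 204k − 268k²n + 144k³ + 128n − 120 + 56n² + 28kn²    [combine like terms]

−472kn + 420k² + 204k − 268k²n + 144k³ + 128n − 120 + 56n² + 28kn²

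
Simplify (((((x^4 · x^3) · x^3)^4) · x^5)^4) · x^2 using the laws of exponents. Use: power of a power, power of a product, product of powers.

(((((x^4 · x^3) · x^3)^4) · x^5)^4) · x^2
= (((((x^4 · x^3) · x^3)^4)^4) · ((x^5)^4)) · x^2    [power of a product]
= ((((x^4 · x^3) · x^3)^16) · ((x^5)^4)) · x^2    [power of a power]
= ((((x^4 · x^3)^16) · ((x^3)^16)) · ((x^5)^4)) · x^2    [power of a product]
= (((((x^4)^16) · ((x^3)^16)) · ((x^3)^16)) · ((x^5)^4)) · x^2    [power of a product]
= (((x^64 · ((x^3)^16)) · ((x^3)^16)) · ((x^5)^4)) · x^2    [power of a power]
= (((x^64 · x^48) · ((x^3)^16)) · ((x^5)^4)) · x^2    [power of a power]
= ((x^112 · ((x^3)^16)) · ((x^5)^4)) · x^2    [product of powers]
= ((x^112 · x^48) · ((x^5)^4)) · x^2    [power of a power]
= (x^160 · ((x^5)^4)) · x^2    [product of powers]
= (x^160 · x^20) · x^2    [power of a power]
= x^180 · x^2    [product of powers]
= x^182    [product of powers]

x^182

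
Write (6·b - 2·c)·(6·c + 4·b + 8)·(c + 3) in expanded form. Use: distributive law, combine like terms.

28·b·c² + 132·b·c + 24·b²·c + 72·b² + 144·b - 12·c³ - 52·c² - 48·c

(6·b - 2·c)·(6·c + 4·b + 8)·(c + 3)
= (36·b·c + 24·b² + 48·b - 12·c² - 8·b·c - 16·c)·(c + 3)    [distributive law]
= (28·b·c + 24·b² + 48·b - 12·c² - 16·c)·(c + 3)    [combine like terms]
= 28·b·c² + 84·b·c + 24·b²·c + 72·b² + 48·b·c + 144·b - 12·c³ - 36·c² - 16·c² - 48·c    [distributive law]
= 28·b·c² + 132·b·c + 24·b²·c + 72·b² + 144·b - 12·c³ - 52·c² - 48·c    [combine like terms]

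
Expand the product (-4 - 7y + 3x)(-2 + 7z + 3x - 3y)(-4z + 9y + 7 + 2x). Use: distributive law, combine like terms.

-228z + 254y + 56 - 110x + 112z^2 - 699yz + 163xz - 320xy + 27x^2 + 381y^2 + 196yz^2 - 525y^2z + 211xyz - 228xy^2 + 21x^2y + 189y^3 - 84xz^2 + 6x^2z + 18x^3

(-4 - 7y + 3x)(-2 + 7z + 3x - 3y)(-4z + 9y + 7 + 2x)
= (8 - 28z - 12x + 12y + 14y - 49yz - 21xy + 21y^2 - 6x + 21xz + 9x^2 - 9xy)(-4z + 9y + 7 + 2x)    [distributive law]
= (8 - 28z - 18x + 26y - 49yz - 30xy + 21y^2 + 21xz + 9x^2)(-4z + 9y + 7 + 2x)    [combine like terms]
= -32z + 72y + 56 + 16x + 112z^2 - 252yz - 196z - 56xz + 72xz - 162xy - 126x - 36x^2 - 104yz + 234y^2 + 182y + 52xy + 196yz^2 - 441y^2z - 343yz - 98xyz + 120xyz - 270xy^2 - 210xy - 60x^2y - 84y^2z + 189y^3 + 147y^2 + 42xy^2 - 84xz^2 + 189xyz + 147xz + 42x^2z - 36x^2z + 81x^2y + 63x^2 + 18x^3    [distributive law]
= -228z + 254y + 56 - 110x + 112z^2 - 699yz + 163xz - 320xy + 27x^2 + 381y^2 + 196yz^2 - 525y^2z + 211xyz - 228xy^2 + 21x^2y + 189y^3 - 84xz^2 + 6x^2z + 18x^3    [combine like terms]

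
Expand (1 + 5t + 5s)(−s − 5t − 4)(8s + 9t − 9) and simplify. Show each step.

−123s^2 − 119st + 157s + 189t + 36 − 285s^2t − 470st^2 − 225t^3 − 40s^3

(1 + 5t + 5s)(−s − 5t − 4)(8s + 9t − 9)
= (−s − 5t − 4 − 5st − 25t^2 − 20t − 5s^2 − 25st − 20s)(8s + 9t − 9)    [distributive law]
= (−21s − 25t − 4 − 30st − 25t^2 − 5s^2)(8s + 9t − 9)    [combine like terms]
= −168s^2 − 189st + 189s − 200st − 225t^2 + 225t − 32s − 36t + 36 − 240s^2t − 270st^2 + 270st − 200st^2 − 225t^3 + 225t^2 − 40s^3 − 45s^2t + 45s^2    [distributive law]
= −123s^2 − 119st + 157s + 189t + 36 − 285s^2t − 470st^2 − 225t^3 − 40s^3    [combine like terms]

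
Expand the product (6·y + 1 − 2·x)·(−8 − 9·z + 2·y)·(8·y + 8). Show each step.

−272·y^2 − 432·y − 432·y^2·z − 504·y·z + 96·y^3 − 64 − 72·z + 96·x·y + 128·x + 144·x·y·z + 144·x·z − 32·x·y^2

(6·y + 1 − 2·x)·(−8 − 9·z + 2·y)·(8·y + 8)
= (−48·y − 54·y·z + 12·y^2 − 8 − 9·z + 2·y + 16·x + 18·x·z − 4·x·y)·(8·y + 8)    [distributive law]
= (−46·y − 54·y·z + 12·y^2 − 8 − 9·z + 16·x + 18·x·z − 4·x·y)·(8·y + 8)    [combine like terms]
= −368·y^2 − 368·y − 432·y^2·z − 432·y·z + 96·y^3 + 96·y^2 − 64·y − 64 − 72·y·z − 72·z + 128·x·y + 128·x + 144·x·y·z + 144·x·z − 32·x·y^2 − 32·x·y    [distributive law]
= −272·y^2 − 432·y − 432·y^2·z − 504·y·z + 96·y^3 − 64 − 72·z + 96·x·y + 128·x + 144·x·y·z + 144·x·z − 32·x·y^2    [combine like terms]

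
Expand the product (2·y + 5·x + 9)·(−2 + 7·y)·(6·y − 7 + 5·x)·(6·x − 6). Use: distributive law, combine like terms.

(2·y + 5·x + 9)·(−2 + 7·y)·(6·y − 7 + 5·x)·(6·x − 6)
= (−4·y + 14·y² − 10·x + 35·x·y − 18 + 63·y)·(6·y − 7 + 5·x)·(6·x − 6)    [distributive law]
= (59·y + 14·y² − 10·x + 35·x·y − 18)·(6·y − 7 + 5·x)·(6·x − 6)    [combine like terms]
= (354·y² − 413·y + 295·x·y + 84·y³ − 98·y² + 70·x·y² − 60·x·y + 70·x − 50·x² + 210·x·y² − 245·x·y + 175·x²·y − 108·y + 126 − 90·x)·(6·x − 6)    [distributive law]
= (256·y² − 521·y − 10·x·y + 84·y³ + 280·x·y² − 20·x − 50·x² + 175·x²·y + 126)·(6·x − 6)    [combine like terms]
= 1536·x·y² − 1536·y² − 3126·x·y + 3126·y − 60·x²·y + 60·x·y + 504·x·y³ − 504·y³ + 1680·x²·y² − 1680·x·y² − 120·x² + 120·x − 300·x³ + 300·x² + 1050·x³·y − 1050·x²·y + 756·x − 756    [distributive law]
= −144·x·y² − 1536·y² − 3066·x·y + 3126·y − 1110·x²·y + 504·x·y³ − 504·y³ + 1680·x²·y² + 180·x² + 876·x − 300·x³ + 1050·x³·y − 756    [combine like terms]

−144·x·y² − 1536·y² − 3066·x·y + 3126·y − 1110·x²·y + 504·x·y³ − 504·y³ + 1680·x²·y² + 180·x² + 876·x − 300·x³ + 1050·x³·y − 756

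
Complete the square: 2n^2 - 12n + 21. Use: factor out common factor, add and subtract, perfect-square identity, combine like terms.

2(n - 3)^2 + 3

2n^2 - 12n + 21
= 2(n^2 - 6n) + 21    [factor out 2 from the n-terms]
= 2(n^2 - 6n + 9 - 9) + 21    [add and subtract 9 inside the bracket]
= 2(n - 3)^2 - 18 + 21    [perfect-square identity]
= 2(n - 3)^2 + 3    [combine constants]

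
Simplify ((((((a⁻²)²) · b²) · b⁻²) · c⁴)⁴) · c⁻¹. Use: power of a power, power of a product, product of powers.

((((((a⁻²)²) · b²) · b⁻²) · c⁴)⁴) · c⁻¹
= ((((((a⁻²)²) · b²) · b⁻²)⁴) · ((c⁴)⁴)) · c⁻¹    [power of a product]
= ((((((a⁻²)²) · b²)⁴) · ((b⁻²)⁴)) · ((c⁴)⁴)) · c⁻¹    [power of a product]
= ((((((a⁻²)²)⁴) · ((b²)⁴)) · ((b⁻²)⁴)) · ((c⁴)⁴)) · c⁻¹    [power of a product]
= (((((a⁻²)⁸) · ((b²)⁴)) · ((b⁻²)⁴)) · ((c⁴)⁴)) · c⁻¹    [power of a power]
= (((a⁻¹⁶ · ((b²)⁴)) · ((b⁻²)⁴)) · ((c⁴)⁴)) · c⁻¹    [power of a power]
= (((a⁻¹⁶ · b⁸) · ((b⁻²)⁴)) · ((c⁴)⁴)) · c⁻¹    [power of a power]
= (((a⁻¹⁶ · b⁸) · b⁻⁸) · ((c⁴)⁴)) · c⁻¹    [power of a power]
= (((a⁻¹⁶ · b⁸) · b⁻⁸) · c¹⁶) · c⁻¹    [power of a power]
= a⁻¹⁶c¹⁵    [product of powers]

a⁻¹⁶c¹⁵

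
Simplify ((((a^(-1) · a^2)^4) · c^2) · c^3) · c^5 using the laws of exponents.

((((a^(-1) · a^2)^4) · c^2) · c^3) · c^5
= (((((a^(-1))^4) · ((a^2)^4)) · c^2) · c^3) · c^5    [power of a product]
= (((a^(-4) · ((a^2)^4)) · c^2) · c^3) · c^5    [power of a power]
= (((a^(-4) · a^8) · c^2) · c^3) · c^5    [power of a power]
= ((a^4 · c^2) · c^3) · c^5    [product of powers]
= a^4c^10    [product of powers]

a^4c^10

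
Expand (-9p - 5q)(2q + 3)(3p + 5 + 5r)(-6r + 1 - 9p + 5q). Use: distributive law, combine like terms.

1134p²qr + 756p²q + 486p³q + 720pqr - 135pq - 255pq² + 540pqr² + 180pq²r + 1701p²r + 1134p² + 729p³ + 675pr - 135p + 810pr² - 150pq³ - 125q²r - 425q² - 250q³ + 300q²r² - 250q³r + 375qr - 75q + 450qr²

(-9p - 5q)(2q + 3)(3p + 5 + 5r)(-6r + 1 - 9p + 5q)
= (-18pq - 27p - 10q² - 15q)(3p + 5 + 5r)(-6r + 1 - 9p + 5q)    [distributive law]
= (-54p²q - 90pq - 90pqr - 81p² - 135p - 135pr - 30pq² - 50q² - 50q²r - 45pq - 75q - 75qr)(-6r + 1 - 9p + 5q)    [distributive law]
= (-54p²q - 135pq - 90pqr - 81p² - 135p - 135pr - 30pq² - 50q² - 50q²r - 75q - 75qr)(-6r + 1 - 9p + 5q)    [combine like terms]
= 324p²qr - 54p²q + 486p³q - 270p²q² + 810pqr - 135pq + 1215p²q - 675pq² + 540pqr² - 90pqr + 810p²qr - 450pq²r + 486p²r - 81p² + 729p³ - 405p²q + 810pr - 135p + 1215p² - 675pq + 810pr² - 135pr + 1215p²r - 675pqr + 180pq²r - 30pq² + 270p²q² - 150pq³ + 300q²r - 50q² + 450pq² - 250q³ + 300q²r² - 50q²r + 450pq²r - 250q³r + 450qr - 75q + 675pq - 375q² + 450qr² - 75qr + 675pqr - 375q²r    [distributive law]
= 1134p²qr + 756p²q + 486p³q + 720pqr - 135pq - 255pq² + 540pqr² + 180pq²r + 1701p²r + 1134p² + 729p³ + 675pr - 135p + 810pr² - 150pq³ - 125q²r - 425q² - 250q³ + 300q²r² - 250q³r + 375qr - 75q + 450qr²    [combine like terms]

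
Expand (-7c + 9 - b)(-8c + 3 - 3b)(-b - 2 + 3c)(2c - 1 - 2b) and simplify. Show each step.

(-7c + 9 - b)(-8c + 3 - 3b)(-b - 2 + 3c)(2c - 1 - 2b)
= (56c^2 - 21c + 21bc - 72c + 27 - 27b + 8bc - 3b + 3b^2)(-b - 2 + 3c)(2c - 1 - 2b)    [distributive law]
= (56c^2 - 93c + 29bc + 27 - 30b + 3b^2)(-b - 2 + 3c)(2c - 1 - 2b)    [combine like terms]
= (-56bc^2 - 112c^2 + 168c^3 + 93bc + 186c - 279c^2 - 29b^2c - 58bc + 87bc^2 - 27b - 54 + 81c + 30b^2 + 60b - 90bc - 3b^3 - 6b^2 + 9b^2c)(2c - 1 - 2b)    [distributive law]
= (31bc^2 - 391c^2 + 168c^3 - 55bc + 267c - 20b^2c + 33b - 54 + 24b^2 - 3b^3)(2c - 1 - 2b)    [combine like terms]
= 62bc^3 - 31bc^2 - 62b^2c^2 - 782c^3 + 391c^2 + 782bc^2 + 336c^4 - 168c^3 - 336bc^3 - 110bc^2 + 55bc + 110b^2c + 534c^2 - 267c - 534bc - 40b^2c^2 + 20b^2c + 40b^3c + 66bc - 33b - 66b^2 - 108c + 54 + 108b + 48b^2c - 24b^2 - 48b^3 - 6b^3c + 3b^3 + 6b^4    [distributive law]
= -274bc^3 + 641bc^2 - 102b^2c^2 - 950c^3 + 925c^2 + 336c^4 - 413bc + 178b^2c - 375c + 34b^3c + 75b - 90b^2 + 54 - 45b^3 + 6b^4    [combine like terms]

-274bc^3 + 641bc^2 - 102b^2c^2 - 950c^3 + 925c^2 + 336c^4 - 413bc + 178b^2c - 375c + 34b^3c + 75b - 90b^2 + 54 - 45b^3 + 6b^4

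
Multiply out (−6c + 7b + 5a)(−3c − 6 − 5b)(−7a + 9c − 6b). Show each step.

−261ac^2 + 162c^3 − 27bc^2 − 522ac + 324c^2 − 594bc − 198abc − 369b^2c + 474ab + 252b^2 + 395ab^2 + 210b^3 + 105a^2c + 210a^2 + 175a^2b

(−6c + 7b + 5a)(−3c − 6 − 5b)(−7a + 9c − 6b)
= (18c^2 + 36c + 30bc − 21bc − 42b − 35b^2 − 15ac − 30a − 25ab)(−7a + 9c − 6b)    [distributive law]
= (18c^2 + 36c + 9bc − 42b − 35b^2 − 15ac − 30a − 25ab)(−7a + 9c − 6b)    [combine like terms]
= −126ac^2 + 162c^3 − 108bc^2 − 252ac + 324c^2 − 216bc − 63abc + 81bc^2 − 54b^2c + 294ab − 378bc + 252b^2 + 245ab^2 − 315b^2c + 210b^3 + 105a^2c − 135ac^2 + 90abc + 210a^2 − 270ac + 180ab + 175a^2b − 225abc + 150ab^2    [distributive law]
= −261ac^2 + 162c^3 − 27bc^2 − 522ac + 324c^2 − 594bc − 198abc − 369b^2c + 474ab + 252b^2 + 395ab^2 + 210b^3 + 105a^2c + 210a^2 + 175a^2b    [combine like terms]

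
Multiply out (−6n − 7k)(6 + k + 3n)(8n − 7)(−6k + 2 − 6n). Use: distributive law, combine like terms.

(−6n − 7k)(6 + k + 3n)(8n − 7)(−6k + 2 − 6n)
= (−36n − 6kn − 18n² − 42k − 7k² − 21kn)(8n − 7)(−6k + 2 − 6n)    [distributive law]
= (−36n − 27kn − 18n² − 42k − 7k²)(8n − 7)(−6k + 2 − 6n)    [combine like terms]
= (−288n² + 252n − 216kn² + 189kn − 144n³ + 126n² − 336kn + 294k − 56k²n + 49k²)(−6k + 2 − 6n)    [distributive law]
= (−162n² + 252n − 216kn² − 147kn − 144n³ + 294k − 56k²n + 49k²)(−6k + 2 − 6n)    [combine like terms]
= 972kn² − 324n² + 972n³ − 1512kn + 504n − 1512n² + 1296k²n² − 432kn² + 1296kn³ + 882k²n − 294kn + 882kn² + 864kn³ − 288n³ + 864n⁴ − 1764k² + 588k − 1764kn + 336k³n − 112k²n + 336k²n² − 294k³ + 98k² − 294k²n    [distributive law]
= 1422kn² − 1836n² + 684n³ − 3570kn + 504n + 1632k²n² + 2160kn³ + 476k²n + 864n⁴ − 1666k² + 588k + 336k³n − 294k³    [combine like terms]

1422kn² − 1836n² + 684n³ − 3570kn + 504n + 1632k²n² + 2160kn³ + 476k²n + 864n⁴ − 1666k² + 588k + 336k³n − 294k³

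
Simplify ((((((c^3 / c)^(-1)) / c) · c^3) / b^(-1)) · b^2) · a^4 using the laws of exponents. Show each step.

((((((c^3 / c)^(-1)) / c) · c^3) / b^(-1)) · b^2) · a^4
= (((((((c^3)^(-1)) / (c^(-1))) / c) · c^3) / b^(-1)) · b^2) · a^4    [power of a quotient]
= (((((c^(-3) / (c^(-1))) / c) · c^3) / b^(-1)) · b^2) · a^4    [power of a power]
= ((((c^(-2) / c) · c^3) / b^(-1)) · b^2) · a^4    [quotient of powers]
= (((c^(-3) · c^3) / b^(-1)) · b^2) · a^4    [quotient of powers]
= ((c^0 / b^(-1)) · b^2) · a^4    [product of powers]
= a^4b^3    [quotient of powers]

a^4b^3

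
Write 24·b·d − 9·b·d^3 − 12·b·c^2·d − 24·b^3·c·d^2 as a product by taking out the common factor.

24·b·d − 9·b·d^3 − 12·b·c^2·d − 24·b^3·c·d^2
= 3(8·b·d − 3·b·d^3 − 4·b·c^2·d − 8·b^3·c·d^2)    [factor out 3]
= 3·b·d(8 − 3·d^2 − 4·c^2 − 8·b^2·c·d)    [factor out b·d]

3·b·d(8 − 3·d^2 − 4·c^2 − 8·b^2·c·d)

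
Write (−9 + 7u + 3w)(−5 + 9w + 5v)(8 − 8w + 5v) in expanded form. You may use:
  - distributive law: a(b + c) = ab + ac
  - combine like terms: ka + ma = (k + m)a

(−9 + 7u + 3w)(−5 + 9w + 5v)(8 − 8w + 5v)
= (45 − 81w − 45v − 35u + 63uw + 35uv − 15w + 27w² + 15vw)(8 − 8w + 5v)    [distributive law]
= (45 − 96w − 45v − 35u + 63uw + 35uv + 27w² + 15vw)(8 − 8w + 5v)    [combine like terms]
= 360 − 360w + 225v − 768w + 768w² − 480vw − 360v + 360vw − 225v² − 280u + 280uw − 175uv + 504uw − 504uw² + 315uvw + 280uv − 280uvw + 175uv² + 216w² − 216w³ + 135vw² + 120vw − 120vw² + 75v²w    [distributive law]
= 360 − 1128w − 135v + 984w² − 225v² − 280u + 784uw + 105uv − 504uw² + 35uvw + 175uv² − 216w³ + 15vw² + 75v²w    [combine like terms]

360 − 1128w − 135v + 984w² − 225v² − 280u + 784uw + 105uv − 504uw² + 35uvw + 175uv² − 216w³ + 15vw² + 75v²w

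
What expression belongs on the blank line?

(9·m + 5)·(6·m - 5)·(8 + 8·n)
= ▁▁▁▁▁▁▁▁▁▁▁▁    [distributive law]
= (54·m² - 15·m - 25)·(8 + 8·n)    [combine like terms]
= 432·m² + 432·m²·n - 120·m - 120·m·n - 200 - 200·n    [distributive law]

After distributive law, the bracketed line is:

(54·m² - 45·m + 30·m - 25)·(8 + 8·n)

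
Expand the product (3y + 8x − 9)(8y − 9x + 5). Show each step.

(3y + 8x − 9)(8y − 9x + 5)
= 24y^2 − 27xy + 15y + 64xy − 72x^2 + 40x − 72y + 81x − 45    [distributive law]
= 24y^2 + 37xy − 57y − 72x^2 + 121x − 45    [combine like terms]

24y^2 + 37xy − 57y − 72x^2 + 121x − 45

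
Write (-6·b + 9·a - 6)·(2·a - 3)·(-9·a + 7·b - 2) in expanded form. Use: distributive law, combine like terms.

234·a^2·b - 84·a·b^2 - 411·a·b + 126·b^2 + 90·b - 162·a^3 + 315·a^2 - 84·a - 36

(-6·b + 9·a - 6)·(2·a - 3)·(-9·a + 7·b - 2)
= (-12·a·b + 18·b + 18·a^2 - 27·a - 12·a + 18)·(-9·a + 7·b - 2)    [distributive law]
= (-12·a·b + 18·b + 18·a^2 - 39·a + 18)·(-9·a + 7·b - 2)    [combine like terms]
= 108·a^2·b - 84·a·b^2 + 24·a·b - 162·a·b + 126·b^2 - 36·b - 162·a^3 + 126·a^2·b - 36·a^2 + 351·a^2 - 273·a·b + 78·a - 162·a + 126·b - 36    [distributive law]
= 234·a^2·b - 84·a·b^2 - 411·a·b + 126·b^2 + 90·b - 162·a^3 + 315·a^2 - 84·a - 36    [combine like terms]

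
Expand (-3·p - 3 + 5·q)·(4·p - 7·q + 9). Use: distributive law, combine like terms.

(-3·p - 3 + 5·q)·(4·p - 7·q + 9)
= -12·p^2 + 21·p·q - 27·p - 12·p + 21·q - 27 + 20·p·q - 35·q^2 + 45·q    [distributive law]
= -12·p^2 + 41·p·q - 39·p + 66·q - 27 - 35·q^2    [combine like terms]

-12·p^2 + 41·p·q - 39·p + 66·q - 27 - 35·q^2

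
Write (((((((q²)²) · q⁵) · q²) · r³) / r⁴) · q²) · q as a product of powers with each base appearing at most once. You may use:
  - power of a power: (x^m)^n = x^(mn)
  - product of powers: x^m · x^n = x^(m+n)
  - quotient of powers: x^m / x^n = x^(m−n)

q¹⁴r⁻¹

(((((((q²)²) · q⁵) · q²) · r³) / r⁴) · q²) · q
= (((((q⁴ · q⁵) · q²) · r³) / r⁴) · q²) · q    [power of a power]
= ((((q⁹ · q²) · r³) / r⁴) · q²) · q    [product of powers]
= (((q¹¹ · r³) / r⁴) · q²) · q    [product of powers]
= q¹⁴r⁻¹    [quotient of powers; product of powers]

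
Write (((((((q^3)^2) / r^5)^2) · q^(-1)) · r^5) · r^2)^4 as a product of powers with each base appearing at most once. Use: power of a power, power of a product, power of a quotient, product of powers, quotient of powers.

q^44r^(-12)

(((((((q^3)^2) / r^5)^2) · q^(-1)) · r^5) · r^2)^4
= (((((((q^3)^2) / r^5)^2) · q^(-1)) · r^5)^4) · ((r^2)^4)    [power of a product]
= (((((((q^3)^2) / r^5)^2) · q^(-1))^4) · ((r^5)^4)) · ((r^2)^4)    [power of a product]
= (((((((q^3)^2) / r^5)^2)^4) · ((q^(-1))^4)) · ((r^5)^4)) · ((r^2)^4)    [power of a product]
= ((((((q^3)^2) / r^5)^8) · ((q^(-1))^4)) · ((r^5)^4)) · ((r^2)^4)    [power of a power]
= ((((((q^3)^2)^8) / ((r^5)^8)) · ((q^(-1))^4)) · ((r^5)^4)) · ((r^2)^4)    [power of a quotient]
= (((((q^3)^16) / ((r^5)^8)) · ((q^(-1))^4)) · ((r^5)^4)) · ((r^2)^4)    [power of a power]
= (((q^48 / ((r^5)^8)) · ((q^(-1))^4)) · ((r^5)^4)) · ((r^2)^4)    [power of a power]
= (((q^48 / r^40) · ((q^(-1))^4)) · ((r^5)^4)) · ((r^2)^4)    [power of a power]
= (((q^48 / r^40) · q^(-4)) · ((r^5)^4)) · ((r^2)^4)    [power of a power]
= (((q^48 / r^40) · q^(-4)) · r^20) · ((r^2)^4)    [power of a power]
= (((q^48 / r^40) · q^(-4)) · r^20) · r^8    [power of a power]
= q^44r^(-12)    [quotient of powers; product of powers]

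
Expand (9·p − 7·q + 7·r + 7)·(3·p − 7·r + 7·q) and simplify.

(9·p − 7·q + 7·r + 7)·(3·p − 7·r + 7·q)
= 27·p² − 63·p·r + 63·p·q − 21·p·q + 49·q·r − 49·q² + 21·p·r − 49·r² + 49·q·r + 21·p − 49·r + 49·q    [distributive law]
= 27·p² − 42·p·r + 42·p·q + 98·q·r − 49·q² − 49·r² + 21·p − 49·r + 49·q    [combine like terms]

27·p² − 42·p·r + 42·p·q + 98·q·r − 49·q² − 49·r² + 21·p − 49·r + 49·q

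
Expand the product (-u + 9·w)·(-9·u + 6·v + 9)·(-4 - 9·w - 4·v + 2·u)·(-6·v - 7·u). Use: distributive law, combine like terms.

-96·u^2·v + 378·u^3 - 1944·u^2·v·w + 1701·u^3·w + 120·u^2·v^2 + 228·u^3·v - 126·u^4 - 360·u·v^2 - 1404·u·v^2·w - 144·u·v^3 - 216·u·v - 252·u^2 + 378·u·v·w - 3969·u^2·w - 972·u·v·w^2 - 5103·u^2·w^2 + 3240·v^2·w + 2916·v^2·w^2 + 1296·v^3·w + 1944·v·w + 2268·u·w + 4374·v·w^2 + 5103·u·w^2

(-u + 9·w)·(-9·u + 6·v + 9)·(-4 - 9·w - 4·v + 2·u)·(-6·v - 7·u)
= (9·u^2 - 6·u·v - 9·u - 81·u·w + 54·v·w + 81·w)·(-4 - 9·w - 4·v + 2·u)·(-6·v - 7·u)    [distributive law]
= (-36·u^2 - 81·u^2·w - 36·u^2·v + 18·u^3 + 24·u·v + 54·u·v·w + 24·u·v^2 - 12·u^2·v + 36·u + 81·u·w + 36·u·v - 18·u^2 + 324·u·w + 729·u·w^2 + 324·u·v·w - 162·u^2·w - 216·v·w - 486·v·w^2 - 216·v^2·w + 108·u·v·w - 324·w - 729·w^2 - 324·v·w + 162·u·w)·(-6·v - 7·u)    [distributive law]
= (-54·u^2 - 243·u^2·w - 48·u^2·v + 18·u^3 + 60·u·v + 486·u·v·w + 24·u·v^2 + 36·u + 567·u·w + 729·u·w^2 - 540·v·w - 486·v·w^2 - 216·v^2·w - 324·w - 729·w^2)·(-6·v - 7·u)    [combine like terms]
= 324·u^2·v + 378·u^3 + 1458·u^2·v·w + 1701·u^3·w + 288·u^2·v^2 + 336·u^3·v - 108·u^3·v - 126·u^4 - 360·u·v^2 - 420·u^2·v - 2916·u·v^2·w - 3402·u^2·v·w - 144·u·v^3 - 168·u^2·v^2 - 216·u·v - 252·u^2 - 3402·u·v·w - 3969·u^2·w - 4374·u·v·w^2 - 5103·u^2·w^2 + 3240·v^2·w + 3780·u·v·w + 2916·v^2·w^2 + 3402·u·v·w^2 + 1296·v^3·w + 1512·u·v^2·w + 1944·v·w + 2268·u·w + 4374·v·w^2 + 5103·u·w^2    [distributive law]
= -96·u^2·v + 378·u^3 - 1944·u^2·v·w + 1701·u^3·w + 120·u^2·v^2 + 228·u^3·v - 126·u^4 - 360·u·v^2 - 1404·u·v^2·w - 144·u·v^3 - 216·u·v - 252·u^2 + 378·u·v·w - 3969·u^2·w - 972·u·v·w^2 - 5103·u^2·w^2 + 3240·v^2·w + 2916·v^2·w^2 + 1296·v^3·w + 1944·v·w + 2268·u·w + 4374·v·w^2 + 5103·u·w^2    [combine like terms]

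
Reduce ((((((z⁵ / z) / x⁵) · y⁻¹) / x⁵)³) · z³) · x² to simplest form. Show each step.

x⁻²⁸y⁻³z¹⁵

((((((z⁵ / z) / x⁵) · y⁻¹) / x⁵)³) · z³) · x²
= ((((((z⁵ / z) / x⁵) · y⁻¹)³) / ((x⁵)³)) · z³) · x²    [power of a quotient]
= ((((((z⁵ / z) / x⁵)³) · ((y⁻¹)³)) / ((x⁵)³)) · z³) · x²    [power of a product]
= ((((((z⁵ / z)³) / ((x⁵)³)) · ((y⁻¹)³)) / ((x⁵)³)) · z³) · x²    [power of a quotient]
= (((((((z⁵)³) / (z³)) / ((x⁵)³)) · ((y⁻¹)³)) / ((x⁵)³)) · z³) · x²    [power of a quotient]
= (((((z¹⁵ / (z³)) / ((x⁵)³)) · ((y⁻¹)³)) / ((x⁵)³)) · z³) · x²    [power of a power]
= ((((z¹² / ((x⁵)³)) · ((y⁻¹)³)) / ((x⁵)³)) · z³) · x²    [quotient of powers]
= ((((z¹² / x¹⁵) · ((y⁻¹)³)) / ((x⁵)³)) · z³) · x²    [power of a power]
= ((((z¹² / x¹⁵) · y⁻³) / ((x⁵)³)) · z³) · x²    [power of a power]
= ((((z¹² / x¹⁵) · y⁻³) / x¹⁵) · z³) · x²    [power of a power]
= x⁻²⁸y⁻³z¹⁵    [quotient of powers; product of powers]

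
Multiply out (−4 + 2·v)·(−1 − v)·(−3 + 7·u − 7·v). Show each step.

−12 + 28·u − 34·v + 14·u·v − 8·v^2 − 14·u·v^2 + 14·v^3

(−4 + 2·v)·(−1 − v)·(−3 + 7·u − 7·v)
= (4 + 4·v − 2·v − 2·v^2)·(−3 + 7·u − 7·v)    [distributive law]
= (4 + 2·v − 2·v^2)·(−3 + 7·u − 7·v)    [combine like terms]
= −12 + 28·u − 28·v − 6·v + 14·u·v − 14·v^2 + 6·v^2 − 14·u·v^2 + 14·v^3    [distributive law]
= −12 + 28·u − 34·v + 14·u·v − 8·v^2 − 14·u·v^2 + 14·v^3    [combine like terms]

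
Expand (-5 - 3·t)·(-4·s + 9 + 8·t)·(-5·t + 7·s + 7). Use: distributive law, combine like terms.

(-5 - 3·t)·(-4·s + 9 + 8·t)·(-5·t + 7·s + 7)
= (20·s - 45 - 40·t + 12·s·t - 27·t - 24·t^2)·(-5·t + 7·s + 7)    [distributive law]
= (20·s - 45 - 67·t + 12·s·t - 24·t^2)·(-5·t + 7·s + 7)    [combine like terms]
= -100·s·t + 140·s^2 + 140·s + 225·t - 315·s - 315 + 335·t^2 - 469·s·t - 469·t - 60·s·t^2 + 84·s^2·t + 84·s·t + 120·t^3 - 168·s·t^2 - 168·t^2    [distributive law]
= -485·s·t + 140·s^2 - 175·s - 244·t - 315 + 167·t^2 - 228·s·t^2 + 84·s^2·t + 120·t^3    [combine like terms]

-485·s·t + 140·s^2 - 175·s - 244·t - 315 + 167·t^2 - 228·s·t^2 + 84·s^2·t + 120·t^3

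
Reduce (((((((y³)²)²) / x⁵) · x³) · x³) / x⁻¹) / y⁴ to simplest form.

x²y⁸

(((((((y³)²)²) / x⁵) · x³) · x³) / x⁻¹) / y⁴
= ((((((y³)⁴) / x⁵) · x³) · x³) / x⁻¹) / y⁴    [power of a power]
= ((((y¹² / x⁵) · x³) · x³) / x⁻¹) / y⁴    [power of a power]
= x²y⁸    [quotient of powers; product of powers]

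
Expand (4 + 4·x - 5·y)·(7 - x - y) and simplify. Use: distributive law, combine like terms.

(4 + 4·x - 5·y)·(7 - x - y)
= 28 - 4·x - 4·y + 28·x - 4·x^2 - 4·x·y - 35·y + 5·x·y + 5·y^2    [distributive law]
= 28 + 24·x - 39·y - 4·x^2 + x·y + 5·y^2    [combine like terms]

28 + 24·x - 39·y - 4·x^2 + x·y + 5·y^2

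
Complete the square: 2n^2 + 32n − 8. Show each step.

2(n + 8)^2 − 136

2n^2 + 32n − 8
= 2(n^2 + 16n) − 8    [factor out 2 from the n-terms]
= 2(n^2 + 16n + 64 − 64) − 8    [add and subtract 64 inside the bracket]
= 2(n + 8)^2 − 128 − 8    [perfect-square identity]
= 2(n + 8)^2 − 136    [combine constants]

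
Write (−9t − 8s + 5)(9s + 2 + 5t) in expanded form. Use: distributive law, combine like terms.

(−9t − 8s + 5)(9s + 2 + 5t)
= −81st − 18t − 45t² − 72s² − 16s − 40st + 45s + 10 + 25t    [distributive law]
= −121st + 7t − 45t² − 72s² + 29s + 10    [combine like terms]

−121st + 7t − 45t² − 72s² + 29s + 10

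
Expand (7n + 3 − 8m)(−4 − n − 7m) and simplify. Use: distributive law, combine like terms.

(7n + 3 − 8m)(−4 − n − 7m)
= −28n − 7n^2 − 49mn − 12 − 3n − 21m + 32m + 8mn + 56m^2    [distributive law]
= −31n − 7n^2 − 41mn − 12 + 11m + 56m^2    [combine like terms]

−31n − 7n^2 − 41mn − 12 + 11m + 56m^2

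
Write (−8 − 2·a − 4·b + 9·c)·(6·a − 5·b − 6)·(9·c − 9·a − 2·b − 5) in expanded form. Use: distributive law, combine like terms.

(−8 − 2·a − 4·b + 9·c)·(6·a − 5·b − 6)·(9·c − 9·a − 2·b − 5)
= (−48·a + 40·b + 48 − 12·a² + 10·a·b + 12·a − 24·a·b + 20·b² + 24·b + 54·a·c − 45·b·c − 54·c)·(9·c − 9·a − 2·b − 5)    [distributive law]
= (−36·a + 64·b + 48 − 12·a² − 14·a·b + 20·b² + 54·a·c − 45·b·c − 54·c)·(9·c − 9·a − 2·b − 5)    [combine like terms]
= −324·a·c + 324·a² + 72·a·b + 180·a + 576·b·c − 576·a·b − 128·b² − 320·b + 432·c − 432·a − 96·b − 240 − 108·a²·c + 108·a³ + 24·a²·b + 60·a² − 126·a·b·c + 126·a²·b + 28·a·b² + 70·a·b + 180·b²·c − 180·a·b² − 40·b³ − 100·b² + 486·a·c² − 486·a²·c − 108·a·b·c − 270·a·c − 405·b·c² + 405·a·b·c + 90·b²·c + 225·b·c − 486·c² + 486·a·c + 108·b·c + 270·c    [distributive law]
= −108·a·c + 384·a² − 434·a·b − 252·a + 909·b·c − 228·b² − 416·b + 702·c − 240 − 594·a²·c + 108·a³ + 150·a²·b + 171·a·b·c − 152·a·b² + 270·b²·c − 40·b³ + 486·a·c² − 405·b·c² − 486·c²    [combine like terms]

−108·a·c + 384·a² − 434·a·b − 252·a + 909·b·c − 228·b² − 416·b + 702·c − 240 − 594·a²·c + 108·a³ + 150·a²·b + 171·a·b·c − 152·a·b² + 270·b²·c − 40·b³ + 486·a·c² − 405·b·c² − 486·c²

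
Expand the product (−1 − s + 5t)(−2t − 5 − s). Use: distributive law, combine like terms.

(−1 − s + 5t)(−2t − 5 − s)
= 2t + 5 + s + 2st + 5s + s^2 − 10t^2 − 25t − 5st    [distributive law]
= −23t + 5 + 6s − 3st + s^2 − 10t^2    [combine like terms]

−23t + 5 + 6s − 3st + s^2 − 10t^2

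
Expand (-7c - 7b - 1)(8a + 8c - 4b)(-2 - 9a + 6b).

(-7c - 7b - 1)(8a + 8c - 4b)(-2 - 9a + 6b)
= (-56ac - 56c^2 + 28bc - 56ab - 56bc + 28b^2 - 8a - 8c + 4b)(-2 - 9a + 6b)    [distributive law]
= (-56ac - 56c^2 - 28bc - 56ab + 28b^2 - 8a - 8c + 4b)(-2 - 9a + 6b)    [combine like terms]
= 112ac + 504a^2c - 336abc + 112c^2 + 504ac^2 - 336bc^2 + 56bc + 252abc - 168b^2c + 112ab + 504a^2b - 336ab^2 - 56b^2 - 252ab^2 + 168b^3 + 16a + 72a^2 - 48ab + 16c + 72ac - 48bc - 8b - 36ab + 24b^2    [distributive law]
= 184ac + 504a^2c - 84abc + 112c^2 + 504ac^2 - 336bc^2 + 8bc - 168b^2c + 28ab + 504a^2b - 588ab^2 - 32b^2 + 168b^3 + 16a + 72a^2 + 16c - 8b    [combine like terms]

184ac + 504a^2c - 84abc + 112c^2 + 504ac^2 - 336bc^2 + 8bc - 168b^2c + 28ab + 504a^2b - 588ab^2 - 32b^2 + 168b^3 + 16a + 72a^2 + 16c - 8b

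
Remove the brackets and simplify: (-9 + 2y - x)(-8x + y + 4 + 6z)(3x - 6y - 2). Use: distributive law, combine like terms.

(-9 + 2y - x)(-8x + y + 4 + 6z)(3x - 6y - 2)
= (72x - 9y - 36 - 54z - 16xy + 2y^2 + 8y + 12yz + 8x^2 - xy - 4x - 6xz)(3x - 6y - 2)    [distributive law]
= (68x - y - 36 - 54z - 17xy + 2y^2 + 12yz + 8x^2 - 6xz)(3x - 6y - 2)    [combine like terms]
= 204x^2 - 408xy - 136x - 3xy + 6y^2 + 2y - 108x + 216y + 72 - 162xz + 324yz + 108z - 51x^2y + 102xy^2 + 34xy + 6xy^2 - 12y^3 - 4y^2 + 36xyz - 72y^2z - 24yz + 24x^3 - 48x^2y - 16x^2 - 18x^2z + 36xyz + 12xz    [distributive law]
= 188x^2 - 377xy - 244x + 2y^2 + 218y + 72 - 150xz + 300yz + 108z - 99x^2y + 108xy^2 - 12y^3 + 72xyz - 72y^2z + 24x^3 - 18x^2z    [combine like terms]

188x^2 - 377xy - 244x + 2y^2 + 218y + 72 - 150xz + 300yz + 108z - 99x^2y + 108xy^2 - 12y^3 + 72xyz - 72y^2z + 24x^3 - 18x^2z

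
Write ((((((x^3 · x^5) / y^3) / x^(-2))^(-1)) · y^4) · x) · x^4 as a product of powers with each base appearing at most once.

((((((x^3 · x^5) / y^3) / x^(-2))^(-1)) · y^4) · x) · x^4
= ((((((x^3 · x^5) / y^3)^(-1)) / ((x^(-2))^(-1))) · y^4) · x) · x^4    [power of a quotient]
= ((((((x^3 · x^5)^(-1)) / ((y^3)^(-1))) / ((x^(-2))^(-1))) · y^4) · x) · x^4    [power of a quotient]
= (((((((x^3)^(-1)) · ((x^5)^(-1))) / ((y^3)^(-1))) / ((x^(-2))^(-1))) · y^4) · x) · x^4    [power of a product]
= (((((x^(-3) · ((x^5)^(-1))) / ((y^3)^(-1))) / ((x^(-2))^(-1))) · y^4) · x) · x^4    [power of a power]
= (((((x^(-3) · x^(-5)) / ((y^3)^(-1))) / ((x^(-2))^(-1))) · y^4) · x) · x^4    [power of a power]
= ((((x^(-8) / ((y^3)^(-1))) / ((x^(-2))^(-1))) · y^4) · x) · x^4    [product of powers]
= ((((x^(-8) / y^(-3)) / ((x^(-2))^(-1))) · y^4) · x) · x^4    [power of a power]
= ((((x^(-8) / y^(-3)) / x^2) · y^4) · x) · x^4    [power of a power]
= x^(-5)·y^7    [quotient of powers; product of powers]

x^(-5)·y^7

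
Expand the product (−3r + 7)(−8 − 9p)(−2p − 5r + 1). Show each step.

294pr − 120r^2 + 304r − 54p^2r − 135pr^2 + 49p − 56 + 126p^2

(−3r + 7)(−8 − 9p)(−2p − 5r + 1)
= (24r + 27pr − 56 − 63p)(−2p − 5r + 1)    [distributive law]
= −48pr − 120r^2 + 24r − 54p^2r − 135pr^2 + 27pr + 112p + 280r − 56 + 126p^2 + 315pr − 63p    [distributive law]
= 294pr − 120r^2 + 304r − 54p^2r − 135pr^2 + 49p − 56 + 126p^2    [combine like terms]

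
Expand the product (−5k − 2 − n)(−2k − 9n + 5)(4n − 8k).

(−5k − 2 − n)(−2k − 9n + 5)(4n − 8k)
= (10k^2 + 45kn − 25k + 4k + 18n − 10 + 2kn + 9n^2 − 5n)(4n − 8k)    [distributive law]
= (10k^2 + 47kn − 21k + 13n − 10 + 9n^2)(4n − 8k)    [combine like terms]
= 40k^2n − 80k^3 + 188kn^2 − 376k^2n − 84kn + 168k^2 + 52n^2 − 104kn − 40n + 80k + 36n^3 − 72kn^2    [distributive law]
= −336k^2n − 80k^3 + 116kn^2 − 188kn + 168k^2 + 52n^2 − 40n + 80k + 36n^3    [combine like terms]

−336k^2n − 80k^3 + 116kn^2 − 188kn + 168k^2 + 52n^2 − 40n + 80k + 36n^3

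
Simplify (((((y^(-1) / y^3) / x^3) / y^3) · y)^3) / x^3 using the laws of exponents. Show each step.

x^(-12)y^(-18)

(((((y^(-1) / y^3) / x^3) / y^3) · y)^3) / x^3
= (((((y^(-1) / y^3) / x^3) / y^3)^3) · (y^3)) / x^3    [power of a product]
= (((((y^(-1) / y^3) / x^3)^3) / ((y^3)^3)) · (y^3)) / x^3    [power of a quotient]
= (((((y^(-1) / y^3)^3) / ((x^3)^3)) / ((y^3)^3)) · (y^3)) / x^3    [power of a quotient]
= ((((((y^(-1))^3) / ((y^3)^3)) / ((x^3)^3)) / ((y^3)^3)) · (y^3)) / x^3    [power of a quotient]
= ((((y^(-3) / ((y^3)^3)) / ((x^3)^3)) / ((y^3)^3)) · (y^3)) / x^3    [power of a power]
= ((((y^(-3) / y^9) / ((x^3)^3)) / ((y^3)^3)) · (y^3)) / x^3    [power of a power]
= (((y^(-12) / ((x^3)^3)) / ((y^3)^3)) · (y^3)) / x^3    [quotient of powers]
= (((y^(-12) / x^9) / ((y^3)^3)) · (y^3)) / x^3    [power of a power]
= (((y^(-12) / x^9) / y^9) · (y^3)) / x^3    [power of a power]
= x^(-12)y^(-18)    [quotient of powers; product of powers]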